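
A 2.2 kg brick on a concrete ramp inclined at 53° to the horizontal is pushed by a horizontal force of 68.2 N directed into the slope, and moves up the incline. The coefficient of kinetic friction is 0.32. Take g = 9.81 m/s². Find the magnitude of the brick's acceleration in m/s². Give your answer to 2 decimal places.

1.01 m/s²

The horizontal push has components F cos 53° = 68.2 × 0.6018 = 41.043 N up the incline and F sin 53° = 68.2 × 0.7986 = 54.465 N pressing into the surface.
The normal force is therefore N = mg cos 53° + F sin 53° = 12.988 + 54.465 = 67.453 N, and kinetic friction down the slope is μN = 0.32 × 67.453 = 21.585 N.
Along the incline: F cos 53° − mg sin 53° − μN = ma, so 41.043 − 17.235 − 21.585 = 2.2 a, giving a = 1.0105 m/s².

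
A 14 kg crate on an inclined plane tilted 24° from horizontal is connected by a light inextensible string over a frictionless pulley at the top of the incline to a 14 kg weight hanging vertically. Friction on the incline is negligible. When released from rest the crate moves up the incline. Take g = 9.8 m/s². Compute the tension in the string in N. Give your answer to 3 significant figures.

For the crate on the incline: the weight component along the slope is m₁g sin 24° = 14 × 9.8 × 0.4067 = 55.799 N and the normal force is N = m₁g cos 24° = 125.338 N.
Newton's second law for the crate (up-slope positive): T − 55.799 = 14 a. For the hanging weight (downward positive): 14 × 9.8 − T = 14 a.
Adding the two equations eliminates T: 81.401 = 28 a, so a = 2.9072 m/s².
Then from the hanging weight's equation, T = 14 × (9.8 − 2.9072) = 96.499 N.

96.5 N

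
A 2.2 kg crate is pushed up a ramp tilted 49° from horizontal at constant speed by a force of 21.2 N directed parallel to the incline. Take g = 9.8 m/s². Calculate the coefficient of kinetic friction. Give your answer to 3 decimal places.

At constant speed ΣF = 0 along the incline. The applied 21.2 N acts up the slope; the weight component mg sin 49° = 16.272 N and kinetic friction μN both act down the slope.
So 21.2 = 16.272 + μ × 14.145, giving μ = (21.2 − 16.272) / 14.145 = 0.3484.

0.348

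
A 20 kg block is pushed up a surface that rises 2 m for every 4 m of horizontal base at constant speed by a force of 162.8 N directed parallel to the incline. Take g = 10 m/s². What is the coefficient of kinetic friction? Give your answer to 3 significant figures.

0.410

At constant speed ΣF = 0 along the incline. The applied 162.8 N acts up the slope; the weight component mg sin 26.57° = 89.443 N and kinetic friction μN both act down the slope.
So 162.8 = 89.443 + μ × 178.885, giving μ = (162.8 − 89.443) / 178.885 = 0.4101.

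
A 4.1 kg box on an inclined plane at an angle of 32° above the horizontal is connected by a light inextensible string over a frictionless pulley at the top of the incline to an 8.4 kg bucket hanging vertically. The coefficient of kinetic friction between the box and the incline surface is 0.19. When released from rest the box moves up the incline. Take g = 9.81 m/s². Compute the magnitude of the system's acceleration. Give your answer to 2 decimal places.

For the box on the incline: the weight component along the slope is m₁g sin 32° = 4.1 × 9.81 × 0.5299 = 21.313 N and the normal force is N = m₁g cos 32° = 34.109 N.
Kinetic friction opposes the box's motion up the incline: f = μN = 0.19 × 34.109 = 6.481 N acting down the slope.
Newton's second law for the box (up-slope positive): T − 21.313 − 6.481 = 4.1 a. For the hanging bucket (downward positive): 8.4 × 9.81 − T = 8.4 a.
Adding the two equations eliminates T: 54.610 = 12.5 a, so a = 4.3688 m/s².

4.37 m/s²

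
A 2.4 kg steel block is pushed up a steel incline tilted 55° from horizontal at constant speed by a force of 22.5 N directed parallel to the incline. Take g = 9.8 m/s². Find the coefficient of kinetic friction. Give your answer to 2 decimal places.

0.24

At constant speed ΣF = 0 along the incline. The applied 22.5 N acts up the slope; the weight component mg sin 55° = 19.266 N and kinetic friction μN both act down the slope.
So 22.5 = 19.266 + μ × 13.491, giving μ = (22.5 − 19.266) / 13.491 = 0.2397.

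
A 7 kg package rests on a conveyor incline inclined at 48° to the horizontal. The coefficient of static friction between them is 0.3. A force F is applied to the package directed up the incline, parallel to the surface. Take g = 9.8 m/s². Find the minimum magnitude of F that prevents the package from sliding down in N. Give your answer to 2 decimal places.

The normal force is N = mg cos 48° = 45.902 N. With F at its minimum the package is on the verge of sliding down, so static friction is at its maximum μ_s N = 0.3 × 45.902 = 13.771 N and acts up the slope.
Equilibrium along the incline: F + μ_s N = mg sin 48°, so F = 50.980 − 13.771 = 37.209 N.

37.21 N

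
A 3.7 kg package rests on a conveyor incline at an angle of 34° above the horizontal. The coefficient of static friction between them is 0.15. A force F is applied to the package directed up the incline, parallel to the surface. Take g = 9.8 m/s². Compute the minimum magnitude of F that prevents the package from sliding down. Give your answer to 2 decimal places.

The normal force is N = mg cos 34° = 30.061 N. With F at its minimum the package is on the verge of sliding down, so static friction is at its maximum μ_s N = 0.15 × 30.061 = 4.509 N and acts up the slope.
Equilibrium along the incline: F + μ_s N = mg sin 34°, so F = 20.276 − 4.509 = 15.767 N.

15.77 N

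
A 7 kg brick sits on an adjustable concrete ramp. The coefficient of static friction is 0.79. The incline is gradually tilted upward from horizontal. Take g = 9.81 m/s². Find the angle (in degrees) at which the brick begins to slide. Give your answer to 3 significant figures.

At the threshold of sliding, static friction is at its maximum μ_s N and exactly balances the weight component along the incline: mg sin θ = μ_s mg cos θ.
Hence tan θ = μ_s = 0.79, so θ = arctan(0.79) = 38.3087°.

38.3°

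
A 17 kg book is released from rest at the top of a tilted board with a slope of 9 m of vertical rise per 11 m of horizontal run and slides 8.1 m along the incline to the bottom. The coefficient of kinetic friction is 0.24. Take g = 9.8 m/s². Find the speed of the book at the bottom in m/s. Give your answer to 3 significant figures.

8.43 m/s

The weight component along the incline is mg sin 39.29° = 105.497 N and the normal force is N = mg cos 39.29° = 128.941 N.
Friction up the slope is f = μN = 0.24 × 128.941 = 30.946 N, so the net downslope force is 105.497 − 30.946 = 74.551 N and a = 74.551 / 17 = 4.3854 m/s².
Starting from rest over a distance of 8.1 m, v² = 2aL = 2 × 4.3854 × 8.1 = 71.0435, so v = 8.4287 m/s.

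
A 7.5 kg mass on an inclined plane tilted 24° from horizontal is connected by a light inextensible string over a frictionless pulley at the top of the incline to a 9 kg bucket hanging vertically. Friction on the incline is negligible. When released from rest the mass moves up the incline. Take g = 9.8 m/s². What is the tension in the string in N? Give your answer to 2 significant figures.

For the mass on the incline: the weight component along the slope is m₁g sin 24° = 7.5 × 9.8 × 0.4067 = 29.892 N and the normal force is N = m₁g cos 24° = 67.146 N.
Newton's second law for the mass (up-slope positive): T − 29.892 = 7.5 a. For the hanging bucket (downward positive): 9 × 9.8 − T = 9 a.
Adding the two equations eliminates T: 58.308 = 16.5 a, so a = 3.5338 m/s².
Then from the hanging bucket's equation, T = 9 × (9.8 − 3.5338) = 56.396 N.

56 N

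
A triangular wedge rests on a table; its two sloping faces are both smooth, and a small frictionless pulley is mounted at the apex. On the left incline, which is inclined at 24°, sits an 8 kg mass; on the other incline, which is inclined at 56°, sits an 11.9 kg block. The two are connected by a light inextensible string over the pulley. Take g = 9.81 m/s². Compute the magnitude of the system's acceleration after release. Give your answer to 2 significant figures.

3.3 m/s²

Resolve each weight along its own incline: the 8 kg mass has component 8 × 9.81 × sin 24° = 31.921 N down its slope, and the 11.9 kg mass has 11.9 × 9.81 × sin 56° = 96.781 N down its slope.
The 11.9 kg side's 96.781 N exceeds the other side's 31.921 N, so that mass slides down and the 8 kg mass slides up. Taking that direction as positive, Newton's second law for the whole system gives 96.781 − 31.921 = (8 + 11.9) a, so a = 64.860 / 19.9 = 3.2593 m/s².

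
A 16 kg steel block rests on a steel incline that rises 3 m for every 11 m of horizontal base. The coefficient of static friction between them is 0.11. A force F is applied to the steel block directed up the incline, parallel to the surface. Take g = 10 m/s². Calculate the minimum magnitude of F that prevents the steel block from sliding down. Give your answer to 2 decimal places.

25.12 N

The normal force is N = mg cos 15.26° = 154.362 N. With F at its minimum the steel block is on the verge of sliding down, so static friction is at its maximum μ_s N = 0.11 × 154.362 = 16.980 N and acts up the slope.
Equilibrium along the incline: F + μ_s N = mg sin 15.26°, so F = 42.099 − 16.980 = 25.119 N.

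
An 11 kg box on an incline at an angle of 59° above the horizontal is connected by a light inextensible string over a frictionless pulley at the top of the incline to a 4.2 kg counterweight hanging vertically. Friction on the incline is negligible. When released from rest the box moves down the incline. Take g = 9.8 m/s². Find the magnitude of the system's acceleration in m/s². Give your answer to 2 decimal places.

3.37 m/s²

For the box on the incline: the weight component along the slope is m₁g sin 59° = 11 × 9.8 × 0.8572 = 92.406 N and the normal force is N = m₁g cos 59° = 55.521 N.
Newton's second law for the box (down-slope positive): 92.406 − T = 11 a. For the hanging counterweight (upward positive): T − 4.2 × 9.8 = 4.2 a.
Adding the two equations eliminates T: 51.246 = 15.2 a, so a = 3.3714 m/s².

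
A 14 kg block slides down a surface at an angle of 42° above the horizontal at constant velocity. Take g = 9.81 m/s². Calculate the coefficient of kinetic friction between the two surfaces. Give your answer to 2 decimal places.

At constant velocity the net force along the incline is zero: mg sin 42° = μ mg cos 42°.
So μ = tan 42° = 0.6691 / 0.7431 = 0.9004.

0.90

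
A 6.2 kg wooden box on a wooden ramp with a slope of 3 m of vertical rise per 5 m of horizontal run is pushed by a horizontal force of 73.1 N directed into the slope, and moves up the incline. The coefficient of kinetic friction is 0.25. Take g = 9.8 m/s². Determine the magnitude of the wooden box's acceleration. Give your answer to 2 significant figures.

1.5 m/s²

The horizontal push has components F cos 30.96° = 73.1 × 0.8575 = 62.683 N up the incline and F sin 30.96° = 73.1 × 0.5145 = 37.610 N pressing into the surface.
The normal force is therefore N = mg cos 30.96° + F sin 30.96° = 52.102 + 37.610 = 89.712 N, and kinetic friction down the slope is μN = 0.25 × 89.712 = 22.428 N.
Along the incline: F cos 30.96° − mg sin 30.96° − μN = ma, so 62.683 − 31.261 − 22.428 = 6.2 a, giving a = 1.4506 m/s².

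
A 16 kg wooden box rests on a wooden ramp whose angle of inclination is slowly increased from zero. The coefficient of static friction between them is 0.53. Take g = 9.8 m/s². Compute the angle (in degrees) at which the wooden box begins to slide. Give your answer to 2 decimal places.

At the threshold of sliding, static friction is at its maximum μ_s N and exactly balances the weight component along the incline: mg sin θ = μ_s mg cos θ.
Hence tan θ = μ_s = 0.53, so θ = arctan(0.53) = 27.9236°.

27.92°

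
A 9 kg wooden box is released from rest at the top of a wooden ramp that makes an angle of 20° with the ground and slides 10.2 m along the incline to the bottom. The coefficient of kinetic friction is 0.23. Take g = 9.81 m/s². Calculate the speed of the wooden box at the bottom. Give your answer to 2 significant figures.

5.0 m/s

The weight component along the incline is mg sin 20° = 30.197 N and the normal force is N = mg cos 20° = 82.965 N.
Friction up the slope is f = μN = 0.23 × 82.965 = 19.082 N, so the net downslope force is 30.197 − 19.082 = 11.115 N and a = 11.115 / 9 = 1.2350 m/s².
Starting from rest over a distance of 10.2 m, v² = 2aL = 2 × 1.2350 × 10.2 = 25.1940, so v = 5.0194 m/s.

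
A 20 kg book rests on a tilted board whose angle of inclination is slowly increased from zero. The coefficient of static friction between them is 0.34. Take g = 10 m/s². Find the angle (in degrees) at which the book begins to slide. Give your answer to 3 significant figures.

18.8°

At the threshold of sliding, static friction is at its maximum μ_s N and exactly balances the weight component along the incline: mg sin θ = μ_s mg cos θ.
Hence tan θ = μ_s = 0.34, so θ = arctan(0.34) = 18.7780°.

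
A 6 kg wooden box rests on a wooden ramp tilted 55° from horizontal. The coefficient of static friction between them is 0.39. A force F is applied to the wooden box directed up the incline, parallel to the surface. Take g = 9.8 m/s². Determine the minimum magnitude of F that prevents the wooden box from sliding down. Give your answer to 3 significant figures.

35.0 N

The normal force is N = mg cos 55° = 33.726 N. With F at its minimum the wooden box is on the verge of sliding down, so static friction is at its maximum μ_s N = 0.39 × 33.726 = 13.153 N and acts up the slope.
Equilibrium along the incline: F + μ_s N = mg sin 55°, so F = 48.166 − 13.153 = 35.013 N.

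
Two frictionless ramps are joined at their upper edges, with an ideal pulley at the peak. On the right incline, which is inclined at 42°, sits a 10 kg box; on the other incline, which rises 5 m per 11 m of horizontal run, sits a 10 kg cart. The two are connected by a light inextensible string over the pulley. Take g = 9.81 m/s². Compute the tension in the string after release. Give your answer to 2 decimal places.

53.12 N

Resolve each weight along its own incline: the 10 kg mass has component 10 × 9.81 × sin 42° = 65.642 N down its slope, and the 10 kg mass has 10 × 9.81 × sin 24.44° = 40.594 N down its slope.
The 10 kg side's 65.642 N exceeds the other side's 40.594 N, so that mass slides down and the 10 kg mass slides up. Taking that direction as positive, Newton's second law for the whole system gives 65.642 − 40.594 = (10 + 10) a, so a = 25.048 / 20 = 1.2524 m/s².
For the 10 kg mass (up-slope positive): T − 40.594 = 10 × 1.2524, so T = 53.118 N.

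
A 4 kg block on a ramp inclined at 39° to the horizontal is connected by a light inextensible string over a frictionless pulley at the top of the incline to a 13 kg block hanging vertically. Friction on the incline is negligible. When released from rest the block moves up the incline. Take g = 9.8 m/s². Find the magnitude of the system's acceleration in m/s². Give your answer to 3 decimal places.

6.043 m/s²

For the block on the incline: the weight component along the slope is m₁g sin 39° = 4 × 9.8 × 0.6293 = 24.669 N and the normal force is N = m₁g cos 39° = 30.464 N.
Newton's second law for the block (up-slope positive): T − 24.669 = 4 a. For the hanging block (downward positive): 13 × 9.8 − T = 13 a.
Adding the two equations eliminates T: 102.731 = 17 a, so a = 6.0430 m/s².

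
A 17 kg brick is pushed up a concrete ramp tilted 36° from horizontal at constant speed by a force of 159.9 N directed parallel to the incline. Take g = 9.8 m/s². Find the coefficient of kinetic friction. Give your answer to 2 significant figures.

At constant speed ΣF = 0 along the incline. The applied 159.9 N acts up the slope; the weight component mg sin 36° = 97.925 N and kinetic friction μN both act down the slope.
So 159.9 = 97.925 + μ × 134.782, giving μ = (159.9 − 97.925) / 134.782 = 0.4598.

0.46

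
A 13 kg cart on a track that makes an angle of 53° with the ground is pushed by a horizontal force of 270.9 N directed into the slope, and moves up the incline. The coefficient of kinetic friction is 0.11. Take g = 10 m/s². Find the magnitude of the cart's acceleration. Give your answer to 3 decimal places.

The horizontal push has components F cos 53° = 270.9 × 0.6018 = 163.028 N up the incline and F sin 53° = 270.9 × 0.7986 = 216.341 N pressing into the surface.
The normal force is therefore N = mg cos 53° + F sin 53° = 78.234 + 216.341 = 294.575 N, and kinetic friction down the slope is μN = 0.11 × 294.575 = 32.403 N.
Along the incline: F cos 53° − mg sin 53° − μN = ma, so 163.028 − 103.818 − 32.403 = 13 a, giving a = 2.0621 m/s².

2.062 m/s²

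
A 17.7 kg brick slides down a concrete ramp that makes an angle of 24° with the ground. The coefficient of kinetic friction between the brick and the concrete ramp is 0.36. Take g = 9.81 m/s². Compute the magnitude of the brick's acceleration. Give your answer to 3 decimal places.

Resolving the weight along the incline: the component pulling the brick down the slope is mg sin 24° = 17.7 × 9.81 × 0.4067 = 70.618 N, and the normal force is N = mg cos 24° = 17.7 × 9.81 × 0.9135 = 158.617 N.
Kinetic friction acts up the slope with magnitude f = μN = 0.36 × 158.617 = 57.102 N.
Net force along the incline is 70.618 − 57.102 = 13.516 N, so a = 13.516 / 17.7 = 0.7636 m/s².

0.764 m/s²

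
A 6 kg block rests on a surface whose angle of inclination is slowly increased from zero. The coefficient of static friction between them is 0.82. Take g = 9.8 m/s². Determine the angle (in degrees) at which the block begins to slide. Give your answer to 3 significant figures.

At the threshold of sliding, static friction is at its maximum μ_s N and exactly balances the weight component along the incline: mg sin θ = μ_s mg cos θ.
Hence tan θ = μ_s = 0.82, so θ = arctan(0.82) = 39.3518°.

39.4°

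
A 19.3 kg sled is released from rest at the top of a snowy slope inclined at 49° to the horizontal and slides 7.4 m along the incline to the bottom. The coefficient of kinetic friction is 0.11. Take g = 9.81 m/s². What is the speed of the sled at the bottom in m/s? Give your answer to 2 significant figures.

10.0 m/s

The weight component along the incline is mg sin 49° = 142.891 N and the normal force is N = mg cos 49° = 124.214 N.
Friction up the slope is f = μN = 0.11 × 124.214 = 13.664 N, so the net downslope force is 142.891 − 13.664 = 129.227 N and a = 129.227 / 19.3 = 6.6957 m/s².
Starting from rest over a distance of 7.4 m, v² = 2aL = 2 × 6.6957 × 7.4 = 99.0964, so v = 9.9547 m/s.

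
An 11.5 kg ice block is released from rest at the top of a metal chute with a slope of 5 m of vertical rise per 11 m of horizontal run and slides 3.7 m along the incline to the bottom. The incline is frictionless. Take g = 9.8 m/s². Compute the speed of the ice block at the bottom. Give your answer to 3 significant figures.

5.48 m/s

The weight component along the incline is mg sin 24.44° = 46.636 N and the normal force is N = mg cos 24.44° = 102.598 N.
With no friction, a = g sin 24.44° = 4.0553 m/s².
Starting from rest over a distance of 3.7 m, v² = 2aL = 2 × 4.0553 × 3.7 = 30.0092, so v = 5.4781 m/s.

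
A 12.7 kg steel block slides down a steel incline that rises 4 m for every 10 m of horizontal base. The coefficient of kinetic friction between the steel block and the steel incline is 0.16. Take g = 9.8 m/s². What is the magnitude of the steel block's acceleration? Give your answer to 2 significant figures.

2.2 m/s²

Resolving the weight along the incline: the component pulling the steel block down the slope is mg sin 21.80° = 12.7 × 9.8 × 0.3714 = 46.224 N, and the normal force is N = mg cos 21.80° = 12.7 × 9.8 × 0.9285 = 115.561 N.
Kinetic friction acts up the slope with magnitude f = μN = 0.16 × 115.561 = 18.490 N.
Net force along the incline is 46.224 − 18.490 = 27.734 N, so a = 27.734 / 12.7 = 2.1838 m/s².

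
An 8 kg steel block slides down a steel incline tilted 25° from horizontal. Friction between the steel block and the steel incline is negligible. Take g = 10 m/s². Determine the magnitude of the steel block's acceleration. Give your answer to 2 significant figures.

Resolving the weight along the incline: the component pulling the steel block down the slope is mg sin 25° = 8 × 10 × 0.4226 = 33.808 N, and the normal force is N = mg cos 25° = 8 × 10 × 0.9063 = 72.504 N.
With no friction the net force along the incline is 33.808 N, so a = g sin 25° = 33.808 / 8 = 4.2260 m/s².

4.2 m/s²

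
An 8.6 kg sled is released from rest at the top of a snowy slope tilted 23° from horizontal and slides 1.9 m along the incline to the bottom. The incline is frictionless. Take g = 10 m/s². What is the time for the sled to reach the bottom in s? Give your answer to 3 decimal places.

The weight component along the incline is mg sin 23° = 33.603 N and the normal force is N = mg cos 23° = 79.163 N.
With no friction, a = g sin 23° = 3.9073 m/s².
Starting from rest, L = ½at², so t = √(2L/a) = √(2 × 1.9 / 3.9073) = 0.9862 s.

0.986 s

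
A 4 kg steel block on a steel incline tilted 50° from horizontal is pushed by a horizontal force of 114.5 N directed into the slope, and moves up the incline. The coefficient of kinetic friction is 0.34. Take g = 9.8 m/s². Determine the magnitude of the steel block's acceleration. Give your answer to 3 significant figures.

1.30 m/s²

The horizontal push has components F cos 50° = 114.5 × 0.6428 = 73.601 N up the incline and F sin 50° = 114.5 × 0.7660 = 87.707 N pressing into the surface.
The normal force is therefore N = mg cos 50° + F sin 50° = 25.198 + 87.707 = 112.905 N, and kinetic friction down the slope is μN = 0.34 × 112.905 = 38.388 N.
Along the incline: F cos 50° − mg sin 50° − μN = ma, so 73.601 − 30.027 − 38.388 = 4 a, giving a = 1.2965 m/s².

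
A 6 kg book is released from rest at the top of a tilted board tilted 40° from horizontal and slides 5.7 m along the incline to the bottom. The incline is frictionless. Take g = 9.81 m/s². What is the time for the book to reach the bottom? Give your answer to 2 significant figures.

1.3 s

The weight component along the incline is mg sin 40° = 37.834 N and the normal force is N = mg cos 40° = 45.089 N.
With no friction, a = g sin 40° = 6.3057 m/s².
Starting from rest, L = ½at², so t = √(2L/a) = √(2 × 5.7 / 6.3057) = 1.3446 s.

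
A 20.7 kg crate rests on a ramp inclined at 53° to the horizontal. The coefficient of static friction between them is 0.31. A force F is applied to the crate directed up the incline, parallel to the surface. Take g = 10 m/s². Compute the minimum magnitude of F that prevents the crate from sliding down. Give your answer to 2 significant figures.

The normal force is N = mg cos 53° = 124.576 N. With F at its minimum the crate is on the verge of sliding down, so static friction is at its maximum μ_s N = 0.31 × 124.576 = 38.619 N and acts up the slope.
Equilibrium along the incline: F + μ_s N = mg sin 53°, so F = 165.318 − 38.619 = 126.699 N.

130 N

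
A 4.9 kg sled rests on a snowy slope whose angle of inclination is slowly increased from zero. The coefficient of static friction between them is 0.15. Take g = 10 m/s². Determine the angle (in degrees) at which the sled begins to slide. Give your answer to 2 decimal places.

At the threshold of sliding, static friction is at its maximum μ_s N and exactly balances the weight component along the incline: mg sin θ = μ_s mg cos θ.
Hence tan θ = μ_s = 0.15, so θ = arctan(0.15) = 8.5308°.

8.53°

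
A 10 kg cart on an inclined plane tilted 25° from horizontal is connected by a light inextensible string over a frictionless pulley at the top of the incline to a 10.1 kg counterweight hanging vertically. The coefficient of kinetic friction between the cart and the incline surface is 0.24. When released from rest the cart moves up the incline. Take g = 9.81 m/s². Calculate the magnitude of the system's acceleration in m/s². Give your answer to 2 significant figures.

For the cart on the incline: the weight component along the slope is m₁g sin 25° = 10 × 9.81 × 0.4226 = 41.457 N and the normal force is N = m₁g cos 25° = 88.909 N.
Kinetic friction opposes the cart's motion up the incline: f = μN = 0.24 × 88.909 = 21.338 N acting down the slope.
Newton's second law for the cart (up-slope positive): T − 41.457 − 21.338 = 10 a. For the hanging counterweight (downward positive): 10.1 × 9.81 − T = 10.1 a.
Adding the two equations eliminates T: 36.286 = 20.1 a, so a = 1.8053 m/s².

1.8 m/s²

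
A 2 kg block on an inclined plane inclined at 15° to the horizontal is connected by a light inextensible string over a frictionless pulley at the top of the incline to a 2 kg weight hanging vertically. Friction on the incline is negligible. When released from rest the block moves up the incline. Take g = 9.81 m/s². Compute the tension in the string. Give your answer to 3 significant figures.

12.3 N

For the block on the incline: the weight component along the slope is m₁g sin 15° = 2 × 9.81 × 0.2588 = 5.078 N and the normal force is N = m₁g cos 15° = 18.951 N.
Newton's second law for the block (up-slope positive): T − 5.078 = 2 a. For the hanging weight (downward positive): 2 × 9.81 − T = 2 a.
Adding the two equations eliminates T: 14.542 = 4 a, so a = 3.6355 m/s².
Then from the hanging weight's equation, T = 2 × (9.81 − 3.6355) = 12.349 N.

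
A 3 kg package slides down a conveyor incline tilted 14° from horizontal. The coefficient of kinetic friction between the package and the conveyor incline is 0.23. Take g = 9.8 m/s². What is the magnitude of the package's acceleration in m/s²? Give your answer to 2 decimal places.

0.18 m/s²

Resolving the weight along the incline: the component pulling the package down the slope is mg sin 14° = 3 × 9.8 × 0.2419 = 7.112 N, and the normal force is N = mg cos 14° = 3 × 9.8 × 0.9703 = 28.527 N.
Kinetic friction acts up the slope with magnitude f = μN = 0.23 × 28.527 = 6.561 N.
Net force along the incline is 7.112 − 6.561 = 0.551 N, so a = 0.551 / 3 = 0.1837 m/s².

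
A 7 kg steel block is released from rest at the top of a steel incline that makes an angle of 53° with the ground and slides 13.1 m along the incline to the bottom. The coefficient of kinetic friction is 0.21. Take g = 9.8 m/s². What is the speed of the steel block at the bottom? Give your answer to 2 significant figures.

The weight component along the incline is mg sin 53° = 54.786 N and the normal force is N = mg cos 53° = 41.285 N.
Friction up the slope is f = μN = 0.21 × 41.285 = 8.670 N, so the net downslope force is 54.786 − 8.670 = 46.116 N and a = 46.116 / 7 = 6.5880 m/s².
Starting from rest over a distance of 13.1 m, v² = 2aL = 2 × 6.5880 × 13.1 = 172.6056, so v = 13.1379 m/s.

13 m/s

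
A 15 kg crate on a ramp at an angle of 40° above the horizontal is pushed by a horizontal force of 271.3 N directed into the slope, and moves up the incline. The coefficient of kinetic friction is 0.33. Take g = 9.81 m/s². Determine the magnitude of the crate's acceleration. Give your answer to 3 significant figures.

The horizontal push has components F cos 40° = 271.3 × 0.7660 = 207.816 N up the incline and F sin 40° = 271.3 × 0.6428 = 174.392 N pressing into the surface.
The normal force is therefore N = mg cos 40° + F sin 40° = 112.717 + 174.392 = 287.109 N, and kinetic friction down the slope is μN = 0.33 × 287.109 = 94.746 N.
Along the incline: F cos 40° − mg sin 40° − μN = ma, so 207.816 − 94.588 − 94.746 = 15 a, giving a = 1.2321 m/s².

1.23 m/s²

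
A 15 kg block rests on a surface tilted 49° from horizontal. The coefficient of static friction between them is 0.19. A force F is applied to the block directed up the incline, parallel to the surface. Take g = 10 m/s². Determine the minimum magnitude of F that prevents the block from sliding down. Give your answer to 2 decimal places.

94.51 N

The normal force is N = mg cos 49° = 98.409 N. With F at its minimum the block is on the verge of sliding down, so static friction is at its maximum μ_s N = 0.19 × 98.409 = 18.698 N and acts up the slope.
Equilibrium along the incline: F + μ_s N = mg sin 49°, so F = 113.206 − 18.698 = 94.508 N.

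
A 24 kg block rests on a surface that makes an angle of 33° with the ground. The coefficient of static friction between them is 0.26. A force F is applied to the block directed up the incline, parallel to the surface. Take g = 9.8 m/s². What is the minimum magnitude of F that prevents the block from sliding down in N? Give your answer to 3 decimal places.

76.813 N

The normal force is N = mg cos 33° = 197.255 N. With F at its minimum the block is on the verge of sliding down, so static friction is at its maximum μ_s N = 0.26 × 197.255 = 51.286 N and acts up the slope.
Equilibrium along the incline: F + μ_s N = mg sin 33°, so F = 128.099 − 51.286 = 76.813 N.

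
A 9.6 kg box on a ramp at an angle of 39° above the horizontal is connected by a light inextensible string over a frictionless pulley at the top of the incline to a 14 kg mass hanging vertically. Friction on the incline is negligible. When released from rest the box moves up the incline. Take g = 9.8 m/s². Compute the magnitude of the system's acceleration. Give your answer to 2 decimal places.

3.30 m/s²

For the box on the incline: the weight component along the slope is m₁g sin 39° = 9.6 × 9.8 × 0.6293 = 59.205 N and the normal force is N = m₁g cos 39° = 73.114 N.
Newton's second law for the box (up-slope positive): T − 59.205 = 9.6 a. For the hanging mass (downward positive): 14 × 9.8 − T = 14 a.
Adding the two equations eliminates T: 77.995 = 23.6 a, so a = 3.3049 m/s².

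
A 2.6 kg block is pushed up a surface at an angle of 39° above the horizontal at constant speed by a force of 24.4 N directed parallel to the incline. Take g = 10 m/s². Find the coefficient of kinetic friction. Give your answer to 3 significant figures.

0.398

At constant speed ΣF = 0 along the incline. The applied 24.4 N acts up the slope; the weight component mg sin 39° = 16.362 N and kinetic friction μN both act down the slope.
So 24.4 = 16.362 + μ × 20.206, giving μ = (24.4 − 16.362) / 20.206 = 0.3978.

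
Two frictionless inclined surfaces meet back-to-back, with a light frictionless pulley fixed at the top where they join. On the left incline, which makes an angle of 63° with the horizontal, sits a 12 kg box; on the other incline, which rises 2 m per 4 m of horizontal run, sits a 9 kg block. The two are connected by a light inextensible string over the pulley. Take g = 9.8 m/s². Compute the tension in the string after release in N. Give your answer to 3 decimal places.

67.446 N

Resolve each weight along its own incline: the 12 kg mass has component 12 × 9.8 × sin 63° = 104.782 N down its slope, and the 9 kg mass has 9 × 9.8 × sin 26.57° = 39.444 N down its slope.
The 12 kg side's 104.782 N exceeds the other side's 39.444 N, so that mass slides down and the 9 kg mass slides up. Taking that direction as positive, Newton's second law for the whole system gives 104.782 − 39.444 = (12 + 9) a, so a = 65.338 / 21 = 3.1113 m/s².
For the 9 kg mass (up-slope positive): T − 39.444 = 9 × 3.1113, so T = 67.446 N.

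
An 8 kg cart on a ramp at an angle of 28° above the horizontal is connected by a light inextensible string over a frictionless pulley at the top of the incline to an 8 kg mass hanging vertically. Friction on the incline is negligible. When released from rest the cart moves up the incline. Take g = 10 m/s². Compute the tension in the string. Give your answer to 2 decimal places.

For the cart on the incline: the weight component along the slope is m₁g sin 28° = 8 × 10 × 0.4695 = 37.560 N and the normal force is N = m₁g cos 28° = 70.636 N.
Newton's second law for the cart (up-slope positive): T − 37.560 = 8 a. For the hanging mass (downward positive): 8 × 10 − T = 8 a.
Adding the two equations eliminates T: 42.440 = 16 a, so a = 2.6525 m/s².
Then from the hanging mass's equation, T = 8 × (10 − 2.6525) = 58.780 N.

58.78 N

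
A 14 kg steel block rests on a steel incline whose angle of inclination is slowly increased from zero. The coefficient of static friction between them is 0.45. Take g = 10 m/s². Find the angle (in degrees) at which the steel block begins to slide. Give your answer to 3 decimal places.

24.228°

At the threshold of sliding, static friction is at its maximum μ_s N and exactly balances the weight component along the incline: mg sin θ = μ_s mg cos θ.
Hence tan θ = μ_s = 0.45, so θ = arctan(0.45) = 24.2277°.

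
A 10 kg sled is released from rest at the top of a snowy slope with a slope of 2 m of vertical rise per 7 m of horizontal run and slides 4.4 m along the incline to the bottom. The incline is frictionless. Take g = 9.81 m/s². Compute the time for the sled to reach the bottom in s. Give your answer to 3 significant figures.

The weight component along the incline is mg sin 15.95° = 26.950 N and the normal force is N = mg cos 15.95° = 94.325 N.
With no friction, a = g sin 15.95° = 2.6950 m/s².
Starting from rest, L = ½at², so t = √(2L/a) = √(2 × 4.4 / 2.6950) = 1.8070 s.

1.81 s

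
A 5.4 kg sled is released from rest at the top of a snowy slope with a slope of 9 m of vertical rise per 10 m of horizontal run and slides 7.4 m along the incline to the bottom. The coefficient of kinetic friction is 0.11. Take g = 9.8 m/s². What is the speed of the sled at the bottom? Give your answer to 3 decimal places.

The weight component along the incline is mg sin 41.99° = 35.402 N and the normal force is N = mg cos 41.99° = 39.335 N.
Friction up the slope is f = μN = 0.11 × 39.335 = 4.327 N, so the net downslope force is 35.402 − 4.327 = 31.075 N and a = 31.075 / 5.4 = 5.7546 m/s².
Starting from rest over a distance of 7.4 m, v² = 2aL = 2 × 5.7546 × 7.4 = 85.1681, so v = 9.2287 m/s.

9.229 m/s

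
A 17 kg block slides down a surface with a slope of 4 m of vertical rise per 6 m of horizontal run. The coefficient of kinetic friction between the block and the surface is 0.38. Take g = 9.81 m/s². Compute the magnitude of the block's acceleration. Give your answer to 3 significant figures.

2.34 m/s²

Resolving the weight along the incline: the component pulling the block down the slope is mg sin 33.69° = 17 × 9.81 × 0.5547 = 92.507 N, and the normal force is N = mg cos 33.69° = 17 × 9.81 × 0.8321 = 138.769 N.
Kinetic friction acts up the slope with magnitude f = μN = 0.38 × 138.769 = 52.732 N.
Net force along the incline is 92.507 − 52.732 = 39.775 N, so a = 39.775 / 17 = 2.3397 m/s².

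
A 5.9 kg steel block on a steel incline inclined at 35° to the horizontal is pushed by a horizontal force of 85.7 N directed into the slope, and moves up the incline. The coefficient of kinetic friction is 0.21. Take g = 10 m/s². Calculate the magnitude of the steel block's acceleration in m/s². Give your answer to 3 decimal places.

2.693 m/s²

The horizontal push has components F cos 35° = 85.7 × 0.8192 = 70.205 N up the incline and F sin 35° = 85.7 × 0.5736 = 49.158 N pressing into the surface.
The normal force is therefore N = mg cos 35° + F sin 35° = 48.333 + 49.158 = 97.491 N, and kinetic friction down the slope is μN = 0.21 × 97.491 = 20.473 N.
Along the incline: F cos 35° − mg sin 35° − μN = ma, so 70.205 − 33.842 − 20.473 = 5.9 a, giving a = 2.6932 m/s².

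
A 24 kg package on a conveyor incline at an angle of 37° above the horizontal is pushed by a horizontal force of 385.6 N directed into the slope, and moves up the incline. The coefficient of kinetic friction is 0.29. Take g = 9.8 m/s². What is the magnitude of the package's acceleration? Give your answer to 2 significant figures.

1.9 m/s²

The horizontal push has components F cos 37° = 385.6 × 0.7986 = 307.940 N up the incline and F sin 37° = 385.6 × 0.6018 = 232.054 N pressing into the surface.
The normal force is therefore N = mg cos 37° + F sin 37° = 187.831 + 232.054 = 419.885 N, and kinetic friction down the slope is μN = 0.29 × 419.885 = 121.767 N.
Along the incline: F cos 37° − mg sin 37° − μN = ma, so 307.940 − 141.543 − 121.767 = 24 a, giving a = 1.8596 m/s².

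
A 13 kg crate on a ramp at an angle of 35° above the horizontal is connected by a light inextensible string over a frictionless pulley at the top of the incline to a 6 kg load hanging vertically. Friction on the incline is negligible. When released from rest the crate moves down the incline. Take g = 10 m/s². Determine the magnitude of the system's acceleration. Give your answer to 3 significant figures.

For the crate on the incline: the weight component along the slope is m₁g sin 35° = 13 × 10 × 0.5736 = 74.568 N and the normal force is N = m₁g cos 35° = 106.490 N.
Newton's second law for the crate (down-slope positive): 74.568 − T = 13 a. For the hanging load (upward positive): T − 6 × 10 = 6 a.
Adding the two equations eliminates T: 14.568 = 19 a, so a = 0.7667 m/s².

0.767 m/s²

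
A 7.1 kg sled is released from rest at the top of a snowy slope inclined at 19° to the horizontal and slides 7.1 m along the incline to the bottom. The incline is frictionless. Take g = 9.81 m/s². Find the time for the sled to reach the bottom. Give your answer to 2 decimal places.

The weight component along the incline is mg sin 19° = 22.676 N and the normal force is N = mg cos 19° = 65.856 N.
With no friction, a = g sin 19° = 3.1938 m/s².
Starting from rest, L = ½at², so t = √(2L/a) = √(2 × 7.1 / 3.1938) = 2.1086 s.

2.11 s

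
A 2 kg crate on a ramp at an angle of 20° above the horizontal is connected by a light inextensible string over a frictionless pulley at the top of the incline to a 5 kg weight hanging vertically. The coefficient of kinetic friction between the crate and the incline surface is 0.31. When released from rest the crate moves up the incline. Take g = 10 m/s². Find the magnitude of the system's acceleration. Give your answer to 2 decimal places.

5.33 m/s²

For the crate on the incline: the weight component along the slope is m₁g sin 20° = 2 × 10 × 0.3420 = 6.840 N and the normal force is N = m₁g cos 20° = 18.794 N.
Kinetic friction opposes the crate's motion up the incline: f = μN = 0.31 × 18.794 = 5.826 N acting down the slope.
Newton's second law for the crate (up-slope positive): T − 6.840 − 5.826 = 2 a. For the hanging weight (downward positive): 5 × 10 − T = 5 a.
Adding the two equations eliminates T: 37.334 = 7 a, so a = 5.3334 m/s².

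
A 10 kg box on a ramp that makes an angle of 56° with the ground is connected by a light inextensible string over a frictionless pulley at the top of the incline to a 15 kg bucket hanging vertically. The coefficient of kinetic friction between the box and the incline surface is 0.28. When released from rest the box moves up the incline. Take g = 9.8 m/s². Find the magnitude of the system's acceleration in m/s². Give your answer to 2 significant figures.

2.0 m/s²

For the box on the incline: the weight component along the slope is m₁g sin 56° = 10 × 9.8 × 0.8290 = 81.242 N and the normal force is N = m₁g cos 56° = 54.801 N.
Kinetic friction opposes the box's motion up the incline: f = μN = 0.28 × 54.801 = 15.344 N acting down the slope.
Newton's second law for the box (up-slope positive): T − 81.242 − 15.344 = 10 a. For the hanging bucket (downward positive): 15 × 9.8 − T = 15 a.
Adding the two equations eliminates T: 50.414 = 25 a, so a = 2.0166 m/s².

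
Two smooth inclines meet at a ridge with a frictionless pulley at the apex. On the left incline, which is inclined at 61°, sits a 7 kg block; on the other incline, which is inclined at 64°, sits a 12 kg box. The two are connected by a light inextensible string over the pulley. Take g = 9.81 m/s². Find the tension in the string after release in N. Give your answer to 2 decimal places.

Resolve each weight along its own incline: the 7 kg mass has component 7 × 9.81 × sin 61° = 60.060 N down its slope, and the 12 kg mass has 12 × 9.81 × sin 64° = 105.806 N down its slope.
The 12 kg side's 105.806 N exceeds the other side's 60.060 N, so that mass slides down and the 7 kg mass slides up. Taking that direction as positive, Newton's second law for the whole system gives 105.806 − 60.060 = (7 + 12) a, so a = 45.746 / 19 = 2.4077 m/s².
For the 7 kg mass (up-slope positive): T − 60.060 = 7 × 2.4077, so T = 76.914 N.

76.91 N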